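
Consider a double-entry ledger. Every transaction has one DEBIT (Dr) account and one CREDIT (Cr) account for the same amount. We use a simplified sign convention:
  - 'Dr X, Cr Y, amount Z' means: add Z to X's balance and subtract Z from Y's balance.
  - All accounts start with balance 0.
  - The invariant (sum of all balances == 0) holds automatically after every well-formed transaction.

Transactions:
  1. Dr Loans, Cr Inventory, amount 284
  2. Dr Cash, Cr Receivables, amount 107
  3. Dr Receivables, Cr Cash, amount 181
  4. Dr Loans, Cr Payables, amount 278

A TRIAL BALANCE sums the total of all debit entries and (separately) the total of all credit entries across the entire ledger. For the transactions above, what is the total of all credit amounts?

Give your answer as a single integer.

Answer: 850

Derivation:
Txn 1: credit+=284
Txn 2: credit+=107
Txn 3: credit+=181
Txn 4: credit+=278
Total credits = 850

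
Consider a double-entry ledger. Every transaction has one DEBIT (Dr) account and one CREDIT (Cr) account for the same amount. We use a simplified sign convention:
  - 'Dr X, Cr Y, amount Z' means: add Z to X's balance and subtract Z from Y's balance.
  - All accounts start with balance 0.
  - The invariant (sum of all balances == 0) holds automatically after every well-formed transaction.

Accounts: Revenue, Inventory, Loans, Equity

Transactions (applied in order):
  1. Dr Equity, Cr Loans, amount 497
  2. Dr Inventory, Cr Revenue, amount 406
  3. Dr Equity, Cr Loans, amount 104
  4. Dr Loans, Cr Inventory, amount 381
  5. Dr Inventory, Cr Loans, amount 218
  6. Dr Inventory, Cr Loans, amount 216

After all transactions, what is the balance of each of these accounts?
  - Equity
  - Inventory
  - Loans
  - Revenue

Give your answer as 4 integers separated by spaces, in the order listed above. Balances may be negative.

Answer: 601 459 -654 -406

Derivation:
After txn 1 (Dr Equity, Cr Loans, amount 497): Equity=497 Loans=-497
After txn 2 (Dr Inventory, Cr Revenue, amount 406): Equity=497 Inventory=406 Loans=-497 Revenue=-406
After txn 3 (Dr Equity, Cr Loans, amount 104): Equity=601 Inventory=406 Loans=-601 Revenue=-406
After txn 4 (Dr Loans, Cr Inventory, amount 381): Equity=601 Inventory=25 Loans=-220 Revenue=-406
After txn 5 (Dr Inventory, Cr Loans, amount 218): Equity=601 Inventory=243 Loans=-438 Revenue=-406
After txn 6 (Dr Inventory, Cr Loans, amount 216): Equity=601 Inventory=459 Loans=-654 Revenue=-406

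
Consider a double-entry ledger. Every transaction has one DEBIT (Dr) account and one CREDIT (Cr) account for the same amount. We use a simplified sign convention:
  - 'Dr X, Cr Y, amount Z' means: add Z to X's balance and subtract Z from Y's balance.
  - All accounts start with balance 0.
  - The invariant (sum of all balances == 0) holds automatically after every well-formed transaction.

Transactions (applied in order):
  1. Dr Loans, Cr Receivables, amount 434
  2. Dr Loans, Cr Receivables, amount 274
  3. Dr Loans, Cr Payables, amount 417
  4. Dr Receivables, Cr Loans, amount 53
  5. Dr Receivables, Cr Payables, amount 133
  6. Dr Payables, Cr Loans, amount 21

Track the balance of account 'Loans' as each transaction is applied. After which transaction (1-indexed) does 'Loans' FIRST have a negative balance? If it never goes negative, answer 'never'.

After txn 1: Loans=434
After txn 2: Loans=708
After txn 3: Loans=1125
After txn 4: Loans=1072
After txn 5: Loans=1072
After txn 6: Loans=1051

Answer: never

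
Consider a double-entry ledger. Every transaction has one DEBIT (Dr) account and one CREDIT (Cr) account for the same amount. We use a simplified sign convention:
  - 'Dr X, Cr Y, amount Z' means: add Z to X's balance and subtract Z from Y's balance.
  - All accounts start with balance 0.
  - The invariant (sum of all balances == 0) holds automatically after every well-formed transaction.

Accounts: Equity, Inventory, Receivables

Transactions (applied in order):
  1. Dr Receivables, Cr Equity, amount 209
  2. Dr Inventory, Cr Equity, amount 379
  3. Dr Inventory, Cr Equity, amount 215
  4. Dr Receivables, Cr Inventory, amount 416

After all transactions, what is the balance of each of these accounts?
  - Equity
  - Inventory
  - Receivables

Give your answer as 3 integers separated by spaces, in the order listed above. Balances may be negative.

After txn 1 (Dr Receivables, Cr Equity, amount 209): Equity=-209 Receivables=209
After txn 2 (Dr Inventory, Cr Equity, amount 379): Equity=-588 Inventory=379 Receivables=209
After txn 3 (Dr Inventory, Cr Equity, amount 215): Equity=-803 Inventory=594 Receivables=209
After txn 4 (Dr Receivables, Cr Inventory, amount 416): Equity=-803 Inventory=178 Receivables=625

Answer: -803 178 625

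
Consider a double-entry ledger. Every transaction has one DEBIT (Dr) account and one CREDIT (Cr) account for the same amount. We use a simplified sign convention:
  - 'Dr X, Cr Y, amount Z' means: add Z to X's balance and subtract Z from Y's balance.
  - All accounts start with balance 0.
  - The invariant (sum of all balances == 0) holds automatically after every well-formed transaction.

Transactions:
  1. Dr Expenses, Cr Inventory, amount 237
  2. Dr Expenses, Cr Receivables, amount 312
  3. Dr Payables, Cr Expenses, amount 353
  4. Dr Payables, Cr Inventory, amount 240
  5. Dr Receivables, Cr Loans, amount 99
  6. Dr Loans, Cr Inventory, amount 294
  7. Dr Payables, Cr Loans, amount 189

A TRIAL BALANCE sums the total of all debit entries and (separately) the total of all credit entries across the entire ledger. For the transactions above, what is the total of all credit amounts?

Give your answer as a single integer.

Answer: 1724

Derivation:
Txn 1: credit+=237
Txn 2: credit+=312
Txn 3: credit+=353
Txn 4: credit+=240
Txn 5: credit+=99
Txn 6: credit+=294
Txn 7: credit+=189
Total credits = 1724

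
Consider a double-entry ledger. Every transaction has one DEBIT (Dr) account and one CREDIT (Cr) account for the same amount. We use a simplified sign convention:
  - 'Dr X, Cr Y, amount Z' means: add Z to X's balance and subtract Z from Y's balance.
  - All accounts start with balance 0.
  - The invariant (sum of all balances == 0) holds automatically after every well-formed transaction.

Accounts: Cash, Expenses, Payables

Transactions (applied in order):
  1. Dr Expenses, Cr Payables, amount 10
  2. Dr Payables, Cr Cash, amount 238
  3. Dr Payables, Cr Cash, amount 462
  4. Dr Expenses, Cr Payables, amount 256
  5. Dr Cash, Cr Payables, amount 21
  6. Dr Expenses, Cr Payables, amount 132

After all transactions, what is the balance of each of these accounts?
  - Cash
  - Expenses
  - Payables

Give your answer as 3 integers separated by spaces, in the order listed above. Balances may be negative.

After txn 1 (Dr Expenses, Cr Payables, amount 10): Expenses=10 Payables=-10
After txn 2 (Dr Payables, Cr Cash, amount 238): Cash=-238 Expenses=10 Payables=228
After txn 3 (Dr Payables, Cr Cash, amount 462): Cash=-700 Expenses=10 Payables=690
After txn 4 (Dr Expenses, Cr Payables, amount 256): Cash=-700 Expenses=266 Payables=434
After txn 5 (Dr Cash, Cr Payables, amount 21): Cash=-679 Expenses=266 Payables=413
After txn 6 (Dr Expenses, Cr Payables, amount 132): Cash=-679 Expenses=398 Payables=281

Answer: -679 398 281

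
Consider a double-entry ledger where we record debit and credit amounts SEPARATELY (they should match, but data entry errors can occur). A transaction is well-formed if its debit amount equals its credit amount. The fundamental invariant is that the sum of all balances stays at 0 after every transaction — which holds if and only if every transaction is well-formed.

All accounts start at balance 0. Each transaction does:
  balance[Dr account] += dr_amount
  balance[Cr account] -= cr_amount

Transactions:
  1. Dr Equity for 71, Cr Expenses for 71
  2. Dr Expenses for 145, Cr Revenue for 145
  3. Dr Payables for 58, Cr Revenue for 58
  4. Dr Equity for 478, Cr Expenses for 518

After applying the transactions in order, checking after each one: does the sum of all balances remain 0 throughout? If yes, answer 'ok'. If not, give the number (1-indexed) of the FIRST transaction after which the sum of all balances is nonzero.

Answer: 4

Derivation:
After txn 1: dr=71 cr=71 sum_balances=0
After txn 2: dr=145 cr=145 sum_balances=0
After txn 3: dr=58 cr=58 sum_balances=0
After txn 4: dr=478 cr=518 sum_balances=-40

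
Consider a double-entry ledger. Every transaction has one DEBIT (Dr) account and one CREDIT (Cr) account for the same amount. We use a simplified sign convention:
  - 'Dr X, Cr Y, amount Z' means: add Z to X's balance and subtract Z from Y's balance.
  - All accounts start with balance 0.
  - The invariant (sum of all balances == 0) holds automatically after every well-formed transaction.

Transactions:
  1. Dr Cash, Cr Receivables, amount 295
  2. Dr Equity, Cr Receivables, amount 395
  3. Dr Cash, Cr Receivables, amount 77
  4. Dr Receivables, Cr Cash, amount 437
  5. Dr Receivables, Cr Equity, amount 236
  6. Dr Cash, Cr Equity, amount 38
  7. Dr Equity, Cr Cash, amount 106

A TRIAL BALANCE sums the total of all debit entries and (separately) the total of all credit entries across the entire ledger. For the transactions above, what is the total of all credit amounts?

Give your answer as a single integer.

Txn 1: credit+=295
Txn 2: credit+=395
Txn 3: credit+=77
Txn 4: credit+=437
Txn 5: credit+=236
Txn 6: credit+=38
Txn 7: credit+=106
Total credits = 1584

Answer: 1584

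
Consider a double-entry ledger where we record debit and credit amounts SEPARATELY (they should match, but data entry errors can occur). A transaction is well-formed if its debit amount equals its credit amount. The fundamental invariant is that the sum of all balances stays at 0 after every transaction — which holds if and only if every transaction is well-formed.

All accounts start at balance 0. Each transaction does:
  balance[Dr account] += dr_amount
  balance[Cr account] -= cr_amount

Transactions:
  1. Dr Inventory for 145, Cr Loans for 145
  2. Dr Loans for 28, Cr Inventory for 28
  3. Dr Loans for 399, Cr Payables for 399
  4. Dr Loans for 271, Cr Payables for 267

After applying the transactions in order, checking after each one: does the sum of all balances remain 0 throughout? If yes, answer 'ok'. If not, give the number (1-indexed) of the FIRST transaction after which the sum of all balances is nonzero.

After txn 1: dr=145 cr=145 sum_balances=0
After txn 2: dr=28 cr=28 sum_balances=0
After txn 3: dr=399 cr=399 sum_balances=0
After txn 4: dr=271 cr=267 sum_balances=4

Answer: 4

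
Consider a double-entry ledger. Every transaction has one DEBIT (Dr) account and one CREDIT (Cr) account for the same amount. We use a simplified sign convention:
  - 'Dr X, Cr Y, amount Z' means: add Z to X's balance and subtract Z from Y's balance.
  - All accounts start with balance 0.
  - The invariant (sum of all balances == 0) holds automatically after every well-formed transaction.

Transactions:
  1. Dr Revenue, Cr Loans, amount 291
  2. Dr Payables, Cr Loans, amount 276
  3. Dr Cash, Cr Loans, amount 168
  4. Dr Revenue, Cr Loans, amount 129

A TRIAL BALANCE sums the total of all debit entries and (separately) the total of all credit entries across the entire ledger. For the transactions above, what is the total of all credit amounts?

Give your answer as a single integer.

Txn 1: credit+=291
Txn 2: credit+=276
Txn 3: credit+=168
Txn 4: credit+=129
Total credits = 864

Answer: 864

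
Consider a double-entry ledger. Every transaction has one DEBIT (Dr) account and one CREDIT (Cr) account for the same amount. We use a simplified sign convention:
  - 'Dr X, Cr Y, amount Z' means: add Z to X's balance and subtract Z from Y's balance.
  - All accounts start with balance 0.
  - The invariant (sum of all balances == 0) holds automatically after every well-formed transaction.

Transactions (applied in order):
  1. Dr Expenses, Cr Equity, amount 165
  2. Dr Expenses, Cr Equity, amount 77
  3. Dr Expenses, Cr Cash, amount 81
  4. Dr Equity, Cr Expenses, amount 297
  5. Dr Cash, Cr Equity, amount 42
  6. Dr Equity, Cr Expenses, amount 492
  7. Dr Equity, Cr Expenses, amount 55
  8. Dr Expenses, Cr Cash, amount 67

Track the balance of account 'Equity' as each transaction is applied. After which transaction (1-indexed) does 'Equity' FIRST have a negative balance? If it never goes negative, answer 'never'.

After txn 1: Equity=-165

Answer: 1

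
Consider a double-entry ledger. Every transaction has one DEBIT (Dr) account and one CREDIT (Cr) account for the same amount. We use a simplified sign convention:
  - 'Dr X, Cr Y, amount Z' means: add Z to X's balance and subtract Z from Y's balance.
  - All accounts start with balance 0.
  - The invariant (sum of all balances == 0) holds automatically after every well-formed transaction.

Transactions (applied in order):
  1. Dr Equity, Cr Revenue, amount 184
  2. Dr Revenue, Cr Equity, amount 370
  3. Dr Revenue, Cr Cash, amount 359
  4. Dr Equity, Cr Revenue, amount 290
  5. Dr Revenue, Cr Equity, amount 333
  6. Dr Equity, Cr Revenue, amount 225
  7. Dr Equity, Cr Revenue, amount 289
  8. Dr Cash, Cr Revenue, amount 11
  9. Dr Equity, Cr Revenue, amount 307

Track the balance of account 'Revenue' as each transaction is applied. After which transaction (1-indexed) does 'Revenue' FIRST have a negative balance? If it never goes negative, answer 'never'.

Answer: 1

Derivation:
After txn 1: Revenue=-184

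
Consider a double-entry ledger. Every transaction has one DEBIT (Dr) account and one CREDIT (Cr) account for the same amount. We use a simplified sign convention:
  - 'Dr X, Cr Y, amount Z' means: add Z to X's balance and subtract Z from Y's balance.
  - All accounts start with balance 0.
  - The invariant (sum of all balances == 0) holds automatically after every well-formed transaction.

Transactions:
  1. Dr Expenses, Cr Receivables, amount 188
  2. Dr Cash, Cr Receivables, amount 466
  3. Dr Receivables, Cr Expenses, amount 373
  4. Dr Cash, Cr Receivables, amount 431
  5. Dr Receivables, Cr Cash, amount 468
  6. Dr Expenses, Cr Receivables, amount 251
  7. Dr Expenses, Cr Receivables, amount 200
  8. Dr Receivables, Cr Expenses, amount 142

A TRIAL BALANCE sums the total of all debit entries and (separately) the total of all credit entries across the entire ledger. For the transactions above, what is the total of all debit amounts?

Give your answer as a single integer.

Txn 1: debit+=188
Txn 2: debit+=466
Txn 3: debit+=373
Txn 4: debit+=431
Txn 5: debit+=468
Txn 6: debit+=251
Txn 7: debit+=200
Txn 8: debit+=142
Total debits = 2519

Answer: 2519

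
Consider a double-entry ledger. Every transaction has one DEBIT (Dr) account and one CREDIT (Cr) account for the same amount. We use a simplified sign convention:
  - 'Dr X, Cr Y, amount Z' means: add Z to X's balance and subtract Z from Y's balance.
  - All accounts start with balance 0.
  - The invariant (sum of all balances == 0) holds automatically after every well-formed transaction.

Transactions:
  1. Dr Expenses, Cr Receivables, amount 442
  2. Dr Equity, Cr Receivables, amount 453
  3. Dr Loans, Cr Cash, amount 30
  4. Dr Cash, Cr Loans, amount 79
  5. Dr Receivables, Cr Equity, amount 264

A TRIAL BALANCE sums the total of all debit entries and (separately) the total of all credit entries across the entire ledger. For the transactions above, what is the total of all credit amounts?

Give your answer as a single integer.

Txn 1: credit+=442
Txn 2: credit+=453
Txn 3: credit+=30
Txn 4: credit+=79
Txn 5: credit+=264
Total credits = 1268

Answer: 1268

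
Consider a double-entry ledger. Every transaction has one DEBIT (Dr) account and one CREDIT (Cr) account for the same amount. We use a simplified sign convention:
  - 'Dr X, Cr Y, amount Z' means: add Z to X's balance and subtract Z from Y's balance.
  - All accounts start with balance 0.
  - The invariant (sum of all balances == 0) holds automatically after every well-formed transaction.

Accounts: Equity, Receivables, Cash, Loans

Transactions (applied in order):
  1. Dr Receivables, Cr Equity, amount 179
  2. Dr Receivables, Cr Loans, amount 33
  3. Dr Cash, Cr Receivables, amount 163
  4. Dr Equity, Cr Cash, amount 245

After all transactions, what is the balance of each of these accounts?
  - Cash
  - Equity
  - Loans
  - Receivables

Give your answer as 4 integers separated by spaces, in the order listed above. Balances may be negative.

After txn 1 (Dr Receivables, Cr Equity, amount 179): Equity=-179 Receivables=179
After txn 2 (Dr Receivables, Cr Loans, amount 33): Equity=-179 Loans=-33 Receivables=212
After txn 3 (Dr Cash, Cr Receivables, amount 163): Cash=163 Equity=-179 Loans=-33 Receivables=49
After txn 4 (Dr Equity, Cr Cash, amount 245): Cash=-82 Equity=66 Loans=-33 Receivables=49

Answer: -82 66 -33 49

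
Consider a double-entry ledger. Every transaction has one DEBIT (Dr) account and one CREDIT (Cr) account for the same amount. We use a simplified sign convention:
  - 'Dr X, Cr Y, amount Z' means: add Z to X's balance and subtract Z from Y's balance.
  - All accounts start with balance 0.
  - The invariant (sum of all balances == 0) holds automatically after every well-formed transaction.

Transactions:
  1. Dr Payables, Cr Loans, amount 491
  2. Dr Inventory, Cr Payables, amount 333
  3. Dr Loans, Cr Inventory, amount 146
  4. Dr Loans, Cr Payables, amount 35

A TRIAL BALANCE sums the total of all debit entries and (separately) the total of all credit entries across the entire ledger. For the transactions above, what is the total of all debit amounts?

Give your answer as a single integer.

Answer: 1005

Derivation:
Txn 1: debit+=491
Txn 2: debit+=333
Txn 3: debit+=146
Txn 4: debit+=35
Total debits = 1005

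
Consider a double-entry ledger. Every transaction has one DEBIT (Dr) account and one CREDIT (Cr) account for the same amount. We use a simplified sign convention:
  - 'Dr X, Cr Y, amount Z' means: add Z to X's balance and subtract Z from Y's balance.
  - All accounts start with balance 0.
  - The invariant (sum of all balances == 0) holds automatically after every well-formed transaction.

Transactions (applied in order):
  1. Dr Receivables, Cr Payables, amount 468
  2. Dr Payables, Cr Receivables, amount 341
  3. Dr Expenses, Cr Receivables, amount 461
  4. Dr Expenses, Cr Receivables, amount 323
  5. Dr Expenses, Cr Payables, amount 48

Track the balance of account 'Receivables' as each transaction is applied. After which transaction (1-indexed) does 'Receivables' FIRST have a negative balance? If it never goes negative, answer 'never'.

After txn 1: Receivables=468
After txn 2: Receivables=127
After txn 3: Receivables=-334

Answer: 3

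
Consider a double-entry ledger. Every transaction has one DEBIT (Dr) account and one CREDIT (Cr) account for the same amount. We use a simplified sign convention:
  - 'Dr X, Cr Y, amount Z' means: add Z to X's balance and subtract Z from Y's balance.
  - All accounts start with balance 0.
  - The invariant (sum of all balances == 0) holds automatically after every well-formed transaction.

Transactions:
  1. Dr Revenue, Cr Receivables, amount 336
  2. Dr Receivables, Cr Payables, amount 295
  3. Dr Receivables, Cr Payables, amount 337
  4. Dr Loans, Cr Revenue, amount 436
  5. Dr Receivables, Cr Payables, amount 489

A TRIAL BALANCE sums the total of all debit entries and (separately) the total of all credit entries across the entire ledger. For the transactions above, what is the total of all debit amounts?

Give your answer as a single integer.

Answer: 1893

Derivation:
Txn 1: debit+=336
Txn 2: debit+=295
Txn 3: debit+=337
Txn 4: debit+=436
Txn 5: debit+=489
Total debits = 1893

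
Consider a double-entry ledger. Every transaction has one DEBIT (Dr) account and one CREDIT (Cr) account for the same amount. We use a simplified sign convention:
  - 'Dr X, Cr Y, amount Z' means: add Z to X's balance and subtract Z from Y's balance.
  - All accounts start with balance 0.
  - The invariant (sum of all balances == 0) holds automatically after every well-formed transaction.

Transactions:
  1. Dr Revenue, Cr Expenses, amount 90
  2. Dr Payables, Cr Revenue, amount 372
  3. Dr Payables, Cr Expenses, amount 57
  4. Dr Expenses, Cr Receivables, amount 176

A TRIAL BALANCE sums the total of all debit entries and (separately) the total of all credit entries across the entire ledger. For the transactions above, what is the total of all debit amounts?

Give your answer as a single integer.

Txn 1: debit+=90
Txn 2: debit+=372
Txn 3: debit+=57
Txn 4: debit+=176
Total debits = 695

Answer: 695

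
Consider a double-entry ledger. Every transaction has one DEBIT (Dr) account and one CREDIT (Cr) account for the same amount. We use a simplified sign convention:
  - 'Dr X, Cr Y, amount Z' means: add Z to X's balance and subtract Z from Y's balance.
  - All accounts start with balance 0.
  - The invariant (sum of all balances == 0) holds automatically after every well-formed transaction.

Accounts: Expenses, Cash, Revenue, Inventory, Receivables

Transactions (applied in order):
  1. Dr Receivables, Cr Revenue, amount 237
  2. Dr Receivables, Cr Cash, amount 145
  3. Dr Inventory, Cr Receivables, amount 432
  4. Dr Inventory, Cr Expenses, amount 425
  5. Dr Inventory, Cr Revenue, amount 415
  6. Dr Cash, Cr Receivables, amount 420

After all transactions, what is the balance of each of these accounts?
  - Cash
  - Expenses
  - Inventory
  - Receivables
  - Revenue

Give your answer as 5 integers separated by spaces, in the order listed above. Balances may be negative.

Answer: 275 -425 1272 -470 -652

Derivation:
After txn 1 (Dr Receivables, Cr Revenue, amount 237): Receivables=237 Revenue=-237
After txn 2 (Dr Receivables, Cr Cash, amount 145): Cash=-145 Receivables=382 Revenue=-237
After txn 3 (Dr Inventory, Cr Receivables, amount 432): Cash=-145 Inventory=432 Receivables=-50 Revenue=-237
After txn 4 (Dr Inventory, Cr Expenses, amount 425): Cash=-145 Expenses=-425 Inventory=857 Receivables=-50 Revenue=-237
After txn 5 (Dr Inventory, Cr Revenue, amount 415): Cash=-145 Expenses=-425 Inventory=1272 Receivables=-50 Revenue=-652
After txn 6 (Dr Cash, Cr Receivables, amount 420): Cash=275 Expenses=-425 Inventory=1272 Receivables=-470 Revenue=-652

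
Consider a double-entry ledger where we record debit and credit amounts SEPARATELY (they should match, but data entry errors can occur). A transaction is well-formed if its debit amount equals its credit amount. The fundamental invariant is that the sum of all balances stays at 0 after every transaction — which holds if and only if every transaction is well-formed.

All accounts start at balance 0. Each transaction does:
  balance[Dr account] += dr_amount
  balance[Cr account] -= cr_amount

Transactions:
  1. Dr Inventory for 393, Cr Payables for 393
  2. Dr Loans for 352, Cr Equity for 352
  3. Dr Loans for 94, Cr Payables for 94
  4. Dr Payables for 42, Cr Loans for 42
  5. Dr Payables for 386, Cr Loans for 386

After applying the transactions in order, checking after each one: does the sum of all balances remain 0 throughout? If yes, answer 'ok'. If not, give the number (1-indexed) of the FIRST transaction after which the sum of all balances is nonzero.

After txn 1: dr=393 cr=393 sum_balances=0
After txn 2: dr=352 cr=352 sum_balances=0
After txn 3: dr=94 cr=94 sum_balances=0
After txn 4: dr=42 cr=42 sum_balances=0
After txn 5: dr=386 cr=386 sum_balances=0

Answer: ok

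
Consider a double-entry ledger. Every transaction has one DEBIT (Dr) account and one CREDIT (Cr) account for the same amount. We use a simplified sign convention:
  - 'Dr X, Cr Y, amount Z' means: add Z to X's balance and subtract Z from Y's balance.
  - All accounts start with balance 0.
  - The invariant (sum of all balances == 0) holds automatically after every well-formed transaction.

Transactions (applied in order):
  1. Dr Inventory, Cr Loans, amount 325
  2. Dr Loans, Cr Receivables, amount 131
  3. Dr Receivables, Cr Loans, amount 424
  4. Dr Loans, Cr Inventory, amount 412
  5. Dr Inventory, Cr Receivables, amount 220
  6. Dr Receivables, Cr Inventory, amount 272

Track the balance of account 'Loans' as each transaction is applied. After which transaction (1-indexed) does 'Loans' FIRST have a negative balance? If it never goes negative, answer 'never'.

After txn 1: Loans=-325

Answer: 1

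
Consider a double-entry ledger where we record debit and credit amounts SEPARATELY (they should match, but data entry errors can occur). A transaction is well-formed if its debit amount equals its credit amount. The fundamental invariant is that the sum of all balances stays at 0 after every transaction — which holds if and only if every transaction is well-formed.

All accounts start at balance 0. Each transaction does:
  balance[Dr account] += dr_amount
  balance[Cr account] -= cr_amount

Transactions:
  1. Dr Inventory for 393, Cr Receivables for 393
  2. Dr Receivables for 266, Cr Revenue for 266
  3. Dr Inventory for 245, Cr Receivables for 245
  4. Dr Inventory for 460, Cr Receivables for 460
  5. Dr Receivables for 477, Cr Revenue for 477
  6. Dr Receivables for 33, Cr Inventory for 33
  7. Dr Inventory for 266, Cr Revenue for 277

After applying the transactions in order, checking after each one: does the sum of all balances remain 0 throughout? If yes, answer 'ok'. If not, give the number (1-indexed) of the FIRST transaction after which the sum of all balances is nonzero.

Answer: 7

Derivation:
After txn 1: dr=393 cr=393 sum_balances=0
After txn 2: dr=266 cr=266 sum_balances=0
After txn 3: dr=245 cr=245 sum_balances=0
After txn 4: dr=460 cr=460 sum_balances=0
After txn 5: dr=477 cr=477 sum_balances=0
After txn 6: dr=33 cr=33 sum_balances=0
After txn 7: dr=266 cr=277 sum_balances=-11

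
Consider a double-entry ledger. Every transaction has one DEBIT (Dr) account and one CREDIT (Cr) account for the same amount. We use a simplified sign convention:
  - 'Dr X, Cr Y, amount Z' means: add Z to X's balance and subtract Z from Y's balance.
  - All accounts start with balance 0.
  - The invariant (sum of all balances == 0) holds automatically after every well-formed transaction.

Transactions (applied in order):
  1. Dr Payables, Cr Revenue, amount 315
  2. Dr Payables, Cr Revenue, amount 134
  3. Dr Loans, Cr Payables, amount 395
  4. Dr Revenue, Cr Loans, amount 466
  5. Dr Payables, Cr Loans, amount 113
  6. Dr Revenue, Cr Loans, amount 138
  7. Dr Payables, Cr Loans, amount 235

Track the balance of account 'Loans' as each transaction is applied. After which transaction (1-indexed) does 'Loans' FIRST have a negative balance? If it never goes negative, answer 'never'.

After txn 1: Loans=0
After txn 2: Loans=0
After txn 3: Loans=395
After txn 4: Loans=-71

Answer: 4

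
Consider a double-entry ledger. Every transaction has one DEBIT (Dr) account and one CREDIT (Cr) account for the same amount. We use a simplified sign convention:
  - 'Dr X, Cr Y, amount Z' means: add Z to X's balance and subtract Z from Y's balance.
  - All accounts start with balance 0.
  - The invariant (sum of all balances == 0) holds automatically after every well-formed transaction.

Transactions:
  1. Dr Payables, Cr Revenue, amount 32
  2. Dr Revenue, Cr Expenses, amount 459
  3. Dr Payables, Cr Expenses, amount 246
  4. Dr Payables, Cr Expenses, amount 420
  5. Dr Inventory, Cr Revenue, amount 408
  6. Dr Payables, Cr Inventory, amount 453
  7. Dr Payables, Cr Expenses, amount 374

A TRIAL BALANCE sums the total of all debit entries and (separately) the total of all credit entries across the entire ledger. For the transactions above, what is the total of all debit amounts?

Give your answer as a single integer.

Answer: 2392

Derivation:
Txn 1: debit+=32
Txn 2: debit+=459
Txn 3: debit+=246
Txn 4: debit+=420
Txn 5: debit+=408
Txn 6: debit+=453
Txn 7: debit+=374
Total debits = 2392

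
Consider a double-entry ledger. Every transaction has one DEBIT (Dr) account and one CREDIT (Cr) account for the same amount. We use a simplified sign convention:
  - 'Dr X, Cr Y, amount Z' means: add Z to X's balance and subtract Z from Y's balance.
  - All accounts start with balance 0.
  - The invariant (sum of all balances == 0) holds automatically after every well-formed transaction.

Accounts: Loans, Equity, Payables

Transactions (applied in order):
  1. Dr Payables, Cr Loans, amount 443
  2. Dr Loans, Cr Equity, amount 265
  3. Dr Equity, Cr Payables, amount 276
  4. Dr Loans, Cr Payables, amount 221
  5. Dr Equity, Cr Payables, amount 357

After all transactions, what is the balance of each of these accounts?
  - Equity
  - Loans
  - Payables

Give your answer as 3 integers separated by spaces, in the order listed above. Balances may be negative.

Answer: 368 43 -411

Derivation:
After txn 1 (Dr Payables, Cr Loans, amount 443): Loans=-443 Payables=443
After txn 2 (Dr Loans, Cr Equity, amount 265): Equity=-265 Loans=-178 Payables=443
After txn 3 (Dr Equity, Cr Payables, amount 276): Equity=11 Loans=-178 Payables=167
After txn 4 (Dr Loans, Cr Payables, amount 221): Equity=11 Loans=43 Payables=-54
After txn 5 (Dr Equity, Cr Payables, amount 357): Equity=368 Loans=43 Payables=-411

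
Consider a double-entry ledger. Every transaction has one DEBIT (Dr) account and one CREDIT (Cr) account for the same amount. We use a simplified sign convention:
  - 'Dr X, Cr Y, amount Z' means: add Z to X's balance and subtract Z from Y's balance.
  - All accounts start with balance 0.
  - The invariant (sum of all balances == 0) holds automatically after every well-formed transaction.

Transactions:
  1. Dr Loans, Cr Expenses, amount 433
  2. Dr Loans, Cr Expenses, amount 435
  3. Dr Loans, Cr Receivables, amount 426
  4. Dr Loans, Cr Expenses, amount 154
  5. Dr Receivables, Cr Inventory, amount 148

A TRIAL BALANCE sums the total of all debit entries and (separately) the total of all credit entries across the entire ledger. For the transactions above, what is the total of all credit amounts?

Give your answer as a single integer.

Answer: 1596

Derivation:
Txn 1: credit+=433
Txn 2: credit+=435
Txn 3: credit+=426
Txn 4: credit+=154
Txn 5: credit+=148
Total credits = 1596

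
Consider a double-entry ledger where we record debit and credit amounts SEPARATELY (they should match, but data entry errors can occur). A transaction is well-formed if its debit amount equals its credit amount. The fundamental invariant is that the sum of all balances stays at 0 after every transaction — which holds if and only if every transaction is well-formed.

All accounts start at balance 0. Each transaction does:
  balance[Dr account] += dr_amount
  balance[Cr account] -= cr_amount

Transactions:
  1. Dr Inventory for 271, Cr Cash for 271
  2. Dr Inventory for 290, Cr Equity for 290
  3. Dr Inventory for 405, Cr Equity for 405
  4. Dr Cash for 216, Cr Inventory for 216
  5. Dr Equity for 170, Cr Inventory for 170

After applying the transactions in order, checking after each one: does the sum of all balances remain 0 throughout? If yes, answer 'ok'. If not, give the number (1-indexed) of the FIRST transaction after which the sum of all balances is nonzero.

Answer: ok

Derivation:
After txn 1: dr=271 cr=271 sum_balances=0
After txn 2: dr=290 cr=290 sum_balances=0
After txn 3: dr=405 cr=405 sum_balances=0
After txn 4: dr=216 cr=216 sum_balances=0
After txn 5: dr=170 cr=170 sum_balances=0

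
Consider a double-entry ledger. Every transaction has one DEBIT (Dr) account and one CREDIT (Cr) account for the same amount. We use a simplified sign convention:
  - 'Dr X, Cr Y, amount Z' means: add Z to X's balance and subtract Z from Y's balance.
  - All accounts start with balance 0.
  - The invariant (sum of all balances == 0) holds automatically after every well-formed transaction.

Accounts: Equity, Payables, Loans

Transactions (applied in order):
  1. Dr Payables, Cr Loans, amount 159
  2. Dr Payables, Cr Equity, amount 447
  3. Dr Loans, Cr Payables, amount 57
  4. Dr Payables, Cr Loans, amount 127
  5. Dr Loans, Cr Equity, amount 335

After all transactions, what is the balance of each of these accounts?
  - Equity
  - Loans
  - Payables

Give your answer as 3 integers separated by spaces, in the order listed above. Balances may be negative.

Answer: -782 106 676

Derivation:
After txn 1 (Dr Payables, Cr Loans, amount 159): Loans=-159 Payables=159
After txn 2 (Dr Payables, Cr Equity, amount 447): Equity=-447 Loans=-159 Payables=606
After txn 3 (Dr Loans, Cr Payables, amount 57): Equity=-447 Loans=-102 Payables=549
After txn 4 (Dr Payables, Cr Loans, amount 127): Equity=-447 Loans=-229 Payables=676
After txn 5 (Dr Loans, Cr Equity, amount 335): Equity=-782 Loans=106 Payables=676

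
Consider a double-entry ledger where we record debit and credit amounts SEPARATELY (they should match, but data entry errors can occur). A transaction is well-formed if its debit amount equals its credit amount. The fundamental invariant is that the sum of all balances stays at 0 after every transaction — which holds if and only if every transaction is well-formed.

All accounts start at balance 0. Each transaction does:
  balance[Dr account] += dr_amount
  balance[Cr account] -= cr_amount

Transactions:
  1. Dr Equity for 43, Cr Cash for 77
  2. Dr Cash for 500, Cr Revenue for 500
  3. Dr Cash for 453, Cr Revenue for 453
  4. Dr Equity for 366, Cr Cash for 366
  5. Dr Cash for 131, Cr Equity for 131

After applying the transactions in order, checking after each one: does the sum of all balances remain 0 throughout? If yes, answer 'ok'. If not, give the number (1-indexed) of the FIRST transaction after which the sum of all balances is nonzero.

After txn 1: dr=43 cr=77 sum_balances=-34
After txn 2: dr=500 cr=500 sum_balances=-34
After txn 3: dr=453 cr=453 sum_balances=-34
After txn 4: dr=366 cr=366 sum_balances=-34
After txn 5: dr=131 cr=131 sum_balances=-34

Answer: 1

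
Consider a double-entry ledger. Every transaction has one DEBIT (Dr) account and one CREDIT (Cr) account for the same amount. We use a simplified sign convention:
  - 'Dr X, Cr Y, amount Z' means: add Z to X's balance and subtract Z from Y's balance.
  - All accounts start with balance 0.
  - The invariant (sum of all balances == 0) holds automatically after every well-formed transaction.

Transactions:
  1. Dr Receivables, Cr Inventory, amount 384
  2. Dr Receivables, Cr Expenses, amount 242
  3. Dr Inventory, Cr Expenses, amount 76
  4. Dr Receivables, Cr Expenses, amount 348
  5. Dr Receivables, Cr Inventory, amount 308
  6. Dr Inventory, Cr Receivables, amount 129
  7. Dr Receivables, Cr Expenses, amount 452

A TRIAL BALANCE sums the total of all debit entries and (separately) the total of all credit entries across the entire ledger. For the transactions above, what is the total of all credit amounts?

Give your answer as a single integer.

Txn 1: credit+=384
Txn 2: credit+=242
Txn 3: credit+=76
Txn 4: credit+=348
Txn 5: credit+=308
Txn 6: credit+=129
Txn 7: credit+=452
Total credits = 1939

Answer: 1939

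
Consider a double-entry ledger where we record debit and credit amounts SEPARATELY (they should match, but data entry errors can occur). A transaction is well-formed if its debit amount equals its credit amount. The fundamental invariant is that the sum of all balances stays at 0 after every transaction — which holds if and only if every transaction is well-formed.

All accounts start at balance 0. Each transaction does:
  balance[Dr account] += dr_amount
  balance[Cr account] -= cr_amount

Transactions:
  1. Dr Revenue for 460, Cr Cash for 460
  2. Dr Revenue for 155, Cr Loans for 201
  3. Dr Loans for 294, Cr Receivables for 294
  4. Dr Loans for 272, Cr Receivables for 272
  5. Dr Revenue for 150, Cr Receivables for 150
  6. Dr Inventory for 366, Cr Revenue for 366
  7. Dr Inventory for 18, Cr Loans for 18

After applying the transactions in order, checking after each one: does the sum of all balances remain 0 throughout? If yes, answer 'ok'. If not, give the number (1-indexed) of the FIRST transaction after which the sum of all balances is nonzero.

After txn 1: dr=460 cr=460 sum_balances=0
After txn 2: dr=155 cr=201 sum_balances=-46
After txn 3: dr=294 cr=294 sum_balances=-46
After txn 4: dr=272 cr=272 sum_balances=-46
After txn 5: dr=150 cr=150 sum_balances=-46
After txn 6: dr=366 cr=366 sum_balances=-46
After txn 7: dr=18 cr=18 sum_balances=-46

Answer: 2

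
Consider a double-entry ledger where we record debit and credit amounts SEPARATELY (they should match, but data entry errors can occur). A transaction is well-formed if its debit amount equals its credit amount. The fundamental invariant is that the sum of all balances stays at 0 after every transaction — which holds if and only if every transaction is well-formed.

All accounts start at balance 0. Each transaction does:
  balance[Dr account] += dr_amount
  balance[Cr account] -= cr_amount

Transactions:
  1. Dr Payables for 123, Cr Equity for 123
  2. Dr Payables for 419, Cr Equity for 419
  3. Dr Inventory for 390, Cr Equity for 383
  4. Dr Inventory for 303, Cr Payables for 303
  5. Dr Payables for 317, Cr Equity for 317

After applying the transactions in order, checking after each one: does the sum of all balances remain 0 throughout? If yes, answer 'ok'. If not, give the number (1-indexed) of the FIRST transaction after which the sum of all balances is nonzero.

Answer: 3

Derivation:
After txn 1: dr=123 cr=123 sum_balances=0
After txn 2: dr=419 cr=419 sum_balances=0
After txn 3: dr=390 cr=383 sum_balances=7
After txn 4: dr=303 cr=303 sum_balances=7
After txn 5: dr=317 cr=317 sum_balances=7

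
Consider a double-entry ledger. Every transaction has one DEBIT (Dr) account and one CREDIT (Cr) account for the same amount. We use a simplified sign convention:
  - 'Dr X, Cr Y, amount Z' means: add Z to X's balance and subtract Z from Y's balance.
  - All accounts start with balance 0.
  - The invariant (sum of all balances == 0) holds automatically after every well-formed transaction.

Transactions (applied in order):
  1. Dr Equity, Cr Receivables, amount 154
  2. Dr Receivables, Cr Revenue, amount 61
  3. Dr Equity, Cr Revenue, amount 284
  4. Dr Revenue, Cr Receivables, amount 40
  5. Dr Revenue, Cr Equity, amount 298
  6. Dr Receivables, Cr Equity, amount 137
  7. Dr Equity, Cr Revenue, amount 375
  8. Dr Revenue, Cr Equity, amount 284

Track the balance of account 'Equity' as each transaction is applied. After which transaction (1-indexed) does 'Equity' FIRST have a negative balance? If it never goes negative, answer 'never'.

Answer: never

Derivation:
After txn 1: Equity=154
After txn 2: Equity=154
After txn 3: Equity=438
After txn 4: Equity=438
After txn 5: Equity=140
After txn 6: Equity=3
After txn 7: Equity=378
After txn 8: Equity=94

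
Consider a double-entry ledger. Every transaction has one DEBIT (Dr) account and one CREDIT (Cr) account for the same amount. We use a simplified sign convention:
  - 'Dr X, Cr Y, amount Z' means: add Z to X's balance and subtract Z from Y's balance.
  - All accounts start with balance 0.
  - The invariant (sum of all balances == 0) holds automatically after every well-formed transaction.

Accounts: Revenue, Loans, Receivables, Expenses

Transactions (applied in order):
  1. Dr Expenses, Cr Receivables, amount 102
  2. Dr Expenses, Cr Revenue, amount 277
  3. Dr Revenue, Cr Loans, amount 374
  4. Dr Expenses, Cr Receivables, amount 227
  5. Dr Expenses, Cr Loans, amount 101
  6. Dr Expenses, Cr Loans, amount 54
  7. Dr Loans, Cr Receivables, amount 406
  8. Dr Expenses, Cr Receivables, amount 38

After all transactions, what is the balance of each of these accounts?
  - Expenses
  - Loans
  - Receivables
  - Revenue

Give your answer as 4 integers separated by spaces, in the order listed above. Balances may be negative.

Answer: 799 -123 -773 97

Derivation:
After txn 1 (Dr Expenses, Cr Receivables, amount 102): Expenses=102 Receivables=-102
After txn 2 (Dr Expenses, Cr Revenue, amount 277): Expenses=379 Receivables=-102 Revenue=-277
After txn 3 (Dr Revenue, Cr Loans, amount 374): Expenses=379 Loans=-374 Receivables=-102 Revenue=97
After txn 4 (Dr Expenses, Cr Receivables, amount 227): Expenses=606 Loans=-374 Receivables=-329 Revenue=97
After txn 5 (Dr Expenses, Cr Loans, amount 101): Expenses=707 Loans=-475 Receivables=-329 Revenue=97
After txn 6 (Dr Expenses, Cr Loans, amount 54): Expenses=761 Loans=-529 Receivables=-329 Revenue=97
After txn 7 (Dr Loans, Cr Receivables, amount 406): Expenses=761 Loans=-123 Receivables=-735 Revenue=97
After txn 8 (Dr Expenses, Cr Receivables, amount 38): Expenses=799 Loans=-123 Receivables=-773 Revenue=97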